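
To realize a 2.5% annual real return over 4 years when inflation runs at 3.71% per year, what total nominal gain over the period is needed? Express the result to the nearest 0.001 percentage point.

Required annual nominal rate: (1+2.5%)(1+3.71%) − 1 = 6.30275%.
Cumulative over 4 years: (1 + 0.0630275)^4 − 1 ≈ 0.27696.

27.696%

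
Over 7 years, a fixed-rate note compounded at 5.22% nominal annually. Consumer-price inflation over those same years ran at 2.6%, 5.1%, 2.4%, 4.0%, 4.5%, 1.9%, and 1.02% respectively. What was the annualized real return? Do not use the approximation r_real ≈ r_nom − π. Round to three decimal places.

Cumulative inflation factor: 1.026 × 1.051 × 1.024 × 1.040 × 1.045 × 1.019 × 1.0102 ≈ 1.23532.
Nominal growth factor: 1.42787. Real growth factor = 1.42787 / 1.23532 ≈ 1.15586.
Annualized: 1.15586^(1/7) − 1 ≈ 0.02091.

2.091%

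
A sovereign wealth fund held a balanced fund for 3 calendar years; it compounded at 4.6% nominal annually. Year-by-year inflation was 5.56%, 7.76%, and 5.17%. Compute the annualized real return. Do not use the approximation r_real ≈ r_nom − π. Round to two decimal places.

-1.47%

Cumulative inflation factor: 1.0556 × 1.0776 × 1.0517 ≈ 1.19632.
Nominal growth factor: 1.14445. Real growth factor = 1.14445 / 1.19632 ≈ 0.95663.
Annualized: 0.95663^(1/3) − 1 ≈ -0.01467.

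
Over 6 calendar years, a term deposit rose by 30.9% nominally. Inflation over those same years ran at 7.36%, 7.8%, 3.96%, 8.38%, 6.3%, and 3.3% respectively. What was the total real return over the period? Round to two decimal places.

Cumulative inflation factor: 1.0736 × 1.078 × 1.0396 × 1.0838 × 1.063 × 1.033 ≈ 1.43189.
Nominal growth factor: 1.30900. Real growth factor = 1.30900 / 1.43189 ≈ 0.91418.
Total real return ≈ -8.5825%.

-8.58%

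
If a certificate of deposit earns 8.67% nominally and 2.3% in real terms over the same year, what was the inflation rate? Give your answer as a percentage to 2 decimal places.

6.23%

From (1+r_nom) = (1+r_real)(1+π), we get 1+π = (1 + 8.67%)/(1 + 2.3%) = 1.0867/1.023 ≈ 1.06227.
So π ≈ 6.2268%.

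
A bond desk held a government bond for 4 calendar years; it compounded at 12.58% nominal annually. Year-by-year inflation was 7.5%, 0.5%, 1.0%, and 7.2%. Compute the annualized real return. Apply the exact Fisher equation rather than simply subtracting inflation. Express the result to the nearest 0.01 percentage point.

8.25%

Cumulative inflation factor: 1.075 × 1.005 × 1.010 × 1.072 ≈ 1.16974.
Nominal growth factor: 1.60637. Real growth factor = 1.60637 / 1.16974 ≈ 1.37326.
Annualized: 1.37326^(1/4) − 1 ≈ 0.08253.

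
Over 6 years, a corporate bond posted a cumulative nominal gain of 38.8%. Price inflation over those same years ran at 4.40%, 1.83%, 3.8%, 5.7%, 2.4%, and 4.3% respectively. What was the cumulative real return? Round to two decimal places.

Cumulative inflation factor: 1.0440 × 1.0183 × 1.038 × 1.057 × 1.024 × 1.043 ≈ 1.24576.
Nominal growth factor: 1.38800. Real growth factor = 1.38800 / 1.24576 ≈ 1.11418.
Total real return ≈ 11.4183%.

11.42%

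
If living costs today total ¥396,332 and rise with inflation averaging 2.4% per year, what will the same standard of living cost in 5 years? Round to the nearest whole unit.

¥446,230

Cumulative price-level factor: (1+2.4%)^5 ≈ 1.1258999068.
The nominal amount required is ¥396,332 scaled up by that factor.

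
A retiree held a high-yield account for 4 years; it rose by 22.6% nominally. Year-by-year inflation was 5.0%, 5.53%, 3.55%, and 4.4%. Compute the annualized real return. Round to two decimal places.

0.58%

Cumulative inflation factor: 1.050 × 1.0553 × 1.0355 × 1.044 ≈ 1.19789.
Nominal growth factor: 1.22600. Real growth factor = 1.22600 / 1.19789 ≈ 1.02347.
Annualized: 1.02347^(1/4) − 1 ≈ 0.00582.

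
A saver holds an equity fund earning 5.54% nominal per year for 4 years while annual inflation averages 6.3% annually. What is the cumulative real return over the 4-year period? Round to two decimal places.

-2.83%

The annual real rate is (1+5.54%)/(1+6.3%) − 1 = -0.7150%.
Compounded over 4 years: (1 + -0.007150)^4 − 1 ≈ -0.02829.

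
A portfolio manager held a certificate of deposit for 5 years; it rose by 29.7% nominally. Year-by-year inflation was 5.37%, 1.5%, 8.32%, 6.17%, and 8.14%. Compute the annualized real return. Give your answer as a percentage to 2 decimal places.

-0.50%

Cumulative inflation factor: 1.0537 × 1.015 × 1.0832 × 1.0617 × 1.0814 ≈ 1.33009.
Nominal growth factor: 1.29700. Real growth factor = 1.29700 / 1.33009 ≈ 0.97512.
Annualized: 0.97512^(1/5) − 1 ≈ -0.00503.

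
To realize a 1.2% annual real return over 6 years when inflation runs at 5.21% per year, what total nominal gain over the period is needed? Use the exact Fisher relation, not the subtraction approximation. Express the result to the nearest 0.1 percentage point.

Required annual nominal rate: (1+1.2%)(1+5.21%) − 1 = 6.47252%.
Cumulative over 6 years: (1 + 0.0647252)^6 − 1 ≈ 0.45688.

45.7%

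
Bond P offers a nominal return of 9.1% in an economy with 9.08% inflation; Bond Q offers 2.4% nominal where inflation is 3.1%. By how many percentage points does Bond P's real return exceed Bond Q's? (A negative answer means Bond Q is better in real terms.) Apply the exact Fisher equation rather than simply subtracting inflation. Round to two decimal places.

Bond P real return: 1.091/1.0908 − 1 = 0.018%.
Bond Q real return: 1.024/1.031 − 1 = -0.679%.
Difference: 0.018 − (-0.679) = 0.697 pp.

0.70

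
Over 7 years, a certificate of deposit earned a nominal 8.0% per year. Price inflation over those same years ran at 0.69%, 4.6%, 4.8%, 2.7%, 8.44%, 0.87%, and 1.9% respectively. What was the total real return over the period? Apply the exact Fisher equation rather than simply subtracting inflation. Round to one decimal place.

Cumulative inflation factor: 1.0069 × 1.046 × 1.048 × 1.027 × 1.0844 × 1.0087 × 1.019 ≈ 1.26350.
Nominal growth factor: 1.71382. Real growth factor = 1.71382 / 1.26350 ≈ 1.35641.
Total real return ≈ 35.6410%.

35.6%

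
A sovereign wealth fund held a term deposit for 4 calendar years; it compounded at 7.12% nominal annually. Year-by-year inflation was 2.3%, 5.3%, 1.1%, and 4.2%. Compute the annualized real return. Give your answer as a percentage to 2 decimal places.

Cumulative inflation factor: 1.023 × 1.053 × 1.011 × 1.042 ≈ 1.13481.
Nominal growth factor: 1.31669. Real growth factor = 1.31669 / 1.13481 ≈ 1.16027.
Annualized: 1.16027^(1/4) − 1 ≈ 0.03786.

3.79%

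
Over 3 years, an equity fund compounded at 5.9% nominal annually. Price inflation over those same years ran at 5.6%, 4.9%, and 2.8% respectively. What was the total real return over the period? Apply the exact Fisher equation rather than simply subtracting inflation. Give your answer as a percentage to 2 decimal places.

Cumulative inflation factor: 1.056 × 1.049 × 1.028 ≈ 1.13876.
Nominal growth factor: 1.18765. Real growth factor = 1.18765 / 1.13876 ≈ 1.04293.
Total real return ≈ 4.2930%.

4.29%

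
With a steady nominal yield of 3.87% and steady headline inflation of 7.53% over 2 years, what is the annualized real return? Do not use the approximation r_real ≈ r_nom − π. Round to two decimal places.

With constant rates the annual real return is the same each year: (1+3.87%)/(1+7.53%) − 1 = -0.03404.

-3.40%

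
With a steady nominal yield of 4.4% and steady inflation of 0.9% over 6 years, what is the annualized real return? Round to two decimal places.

With constant rates the annual real return is the same each year: (1+4.4%)/(1+0.9%) − 1 = 0.03469.

3.47%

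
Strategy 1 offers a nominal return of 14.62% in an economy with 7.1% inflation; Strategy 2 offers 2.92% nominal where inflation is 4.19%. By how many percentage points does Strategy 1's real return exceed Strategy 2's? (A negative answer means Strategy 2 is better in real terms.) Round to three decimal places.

Strategy 1 real return: 1.1462/1.071 − 1 = 7.0215%.
Strategy 2 real return: 1.0292/1.0419 − 1 = -1.2189%.
Difference: 7.0215 − (-1.2189) = 8.2404 pp.

8.240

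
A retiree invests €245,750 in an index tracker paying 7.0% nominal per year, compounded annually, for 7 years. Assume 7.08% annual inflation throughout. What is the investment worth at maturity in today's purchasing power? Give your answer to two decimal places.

Nominal value at maturity: €245,750 × (1 + 7.0%)^7 ≈ €394,620.80.
Price-level factor over 7 years: (1 + 7.08%)^7 ≈ 1.6142044403.
Dividing the nominal maturity value by the price-level factor gives the value in today's money.

€244,467.67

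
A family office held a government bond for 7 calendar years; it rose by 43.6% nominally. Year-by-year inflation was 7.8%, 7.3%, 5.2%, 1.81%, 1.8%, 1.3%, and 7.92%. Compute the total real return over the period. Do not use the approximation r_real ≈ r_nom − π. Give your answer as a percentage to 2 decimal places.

Cumulative inflation factor: 1.078 × 1.073 × 1.052 × 1.0181 × 1.018 × 1.013 × 1.0792 ≈ 1.37874.
Nominal growth factor: 1.43600. Real growth factor = 1.43600 / 1.37874 ≈ 1.04153.
Total real return ≈ 4.1527%.

4.15%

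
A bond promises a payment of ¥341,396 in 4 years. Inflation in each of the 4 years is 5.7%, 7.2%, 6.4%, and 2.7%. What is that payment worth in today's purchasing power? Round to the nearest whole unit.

Price-level factor over 4 years: 1.057 × 1.072 × 1.064 × 1.027 ≈ 1.2381744677.
Purchasing power today: ¥341,396 divided by that factor.

¥275,725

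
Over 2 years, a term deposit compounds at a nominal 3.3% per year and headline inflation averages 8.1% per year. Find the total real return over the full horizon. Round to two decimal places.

-8.68%

The annual real rate is (1+3.3%)/(1+8.1%) − 1 = -4.4403%.
Compounded over 2 years: (1 + -0.044403)^2 − 1 ≈ -0.08684.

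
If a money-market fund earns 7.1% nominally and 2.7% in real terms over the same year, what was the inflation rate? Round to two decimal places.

4.28%

From (1+r_nom) = (1+r_real)(1+π), we get 1+π = (1 + 7.1%)/(1 + 2.7%) = 1.071/1.027 ≈ 1.04284.
So π ≈ 4.2843%.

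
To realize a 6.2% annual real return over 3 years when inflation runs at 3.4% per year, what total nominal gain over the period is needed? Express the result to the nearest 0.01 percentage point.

Required annual nominal rate: (1+6.2%)(1+3.4%) − 1 = 9.8108%.
Cumulative over 3 years: (1 + 0.098108)^3 − 1 ≈ 0.32414.

32.41%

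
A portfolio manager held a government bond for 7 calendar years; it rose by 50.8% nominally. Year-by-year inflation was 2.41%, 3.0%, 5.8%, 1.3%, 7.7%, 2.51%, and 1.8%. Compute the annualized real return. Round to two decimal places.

2.48%

Cumulative inflation factor: 1.0241 × 1.030 × 1.058 × 1.013 × 1.077 × 1.0251 × 1.018 ≈ 1.27059.
Nominal growth factor: 1.50800. Real growth factor = 1.50800 / 1.27059 ≈ 1.18685.
Annualized: 1.18685^(1/7) − 1 ≈ 0.02477.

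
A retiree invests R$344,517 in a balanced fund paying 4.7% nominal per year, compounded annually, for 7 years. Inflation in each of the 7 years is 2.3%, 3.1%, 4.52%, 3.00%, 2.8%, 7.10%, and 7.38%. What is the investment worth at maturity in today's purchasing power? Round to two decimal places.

R$353,965.16

Nominal value at maturity: R$344,517 × (1 + 4.7%)^7 ≈ R$475,157.32.
Price-level factor over 7 years: 1.023 × 1.031 × 1.0452 × 1.0300 × 1.028 × 1.0710 × 1.0738 ≈ 1.3423844413.
Dividing the nominal maturity value by the price-level factor gives the value in today's money.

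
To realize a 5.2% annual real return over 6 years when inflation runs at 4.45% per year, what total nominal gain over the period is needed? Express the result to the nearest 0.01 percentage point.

76.01%

Required annual nominal rate: (1+5.2%)(1+4.45%) − 1 = 9.8814%.
Cumulative over 6 years: (1 + 0.098814)^6 − 1 ≈ 0.76013.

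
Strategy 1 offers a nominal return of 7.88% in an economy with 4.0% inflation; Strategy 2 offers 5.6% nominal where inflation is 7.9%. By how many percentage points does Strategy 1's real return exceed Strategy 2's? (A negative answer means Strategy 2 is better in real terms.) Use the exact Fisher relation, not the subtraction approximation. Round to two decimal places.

5.86

Strategy 1 real return: 1.0788/1.040 − 1 = 3.731%.
Strategy 2 real return: 1.056/1.079 − 1 = -2.132%.
Difference: 3.731 − (-2.132) = 5.863 pp.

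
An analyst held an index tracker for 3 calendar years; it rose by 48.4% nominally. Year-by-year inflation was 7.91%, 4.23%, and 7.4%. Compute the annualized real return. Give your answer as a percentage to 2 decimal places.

7.10%

Cumulative inflation factor: 1.0791 × 1.0423 × 1.074 ≈ 1.20798.
Nominal growth factor: 1.48400. Real growth factor = 1.48400 / 1.20798 ≈ 1.22850.
Annualized: 1.22850^(1/3) − 1 ≈ 0.07101.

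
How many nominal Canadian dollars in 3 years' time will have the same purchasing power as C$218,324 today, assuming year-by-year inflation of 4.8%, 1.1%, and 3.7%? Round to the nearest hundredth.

Cumulative price-level factor: 1.048 × 1.011 × 1.037 = 1.098730536.
Multiplying C$218,324 by the price-level factor gives the future nominal sum.

C$239,879.25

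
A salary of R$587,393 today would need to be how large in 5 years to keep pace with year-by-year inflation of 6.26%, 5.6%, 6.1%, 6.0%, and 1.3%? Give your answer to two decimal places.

Cumulative price-level factor: 1.0626 × 1.056 × 1.061 × 1.060 × 1.013 ≈ 1.2783931188.
Multiplying R$587,393 by the price-level factor gives the future nominal sum.

R$750,919.17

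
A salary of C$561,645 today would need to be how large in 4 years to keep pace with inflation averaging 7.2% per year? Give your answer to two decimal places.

C$741,721.79

Cumulative price-level factor: (1+7.2%)^4 ≈ 1.3206238659.
The nominal amount required is C$561,645 scaled up by that factor.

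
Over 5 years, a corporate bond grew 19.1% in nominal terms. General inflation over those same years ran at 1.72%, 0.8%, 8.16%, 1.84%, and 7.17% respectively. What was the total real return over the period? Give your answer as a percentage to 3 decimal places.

Cumulative inflation factor: 1.0172 × 1.008 × 1.0816 × 1.0184 × 1.0717 ≈ 1.21039.
Nominal growth factor: 1.19100. Real growth factor = 1.19100 / 1.21039 ≈ 0.98398.
Total real return ≈ -1.6019%.

-1.602%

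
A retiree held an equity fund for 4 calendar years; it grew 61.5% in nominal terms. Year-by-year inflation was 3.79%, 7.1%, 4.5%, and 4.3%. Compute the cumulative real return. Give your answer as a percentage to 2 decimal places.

Cumulative inflation factor: 1.0379 × 1.071 × 1.045 × 1.043 ≈ 1.21156.
Nominal growth factor: 1.61500. Real growth factor = 1.61500 / 1.21156 ≈ 1.33299.
Total real return ≈ 33.2990%.

33.30%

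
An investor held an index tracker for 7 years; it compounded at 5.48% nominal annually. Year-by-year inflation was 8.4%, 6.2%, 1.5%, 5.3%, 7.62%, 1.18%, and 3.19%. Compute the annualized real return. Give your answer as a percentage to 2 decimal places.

0.71%

Cumulative inflation factor: 1.084 × 1.062 × 1.015 × 1.053 × 1.0762 × 1.0118 × 1.0319 ≈ 1.38253.
Nominal growth factor: 1.45275. Real growth factor = 1.45275 / 1.38253 ≈ 1.05079.
Annualized: 1.05079^(1/7) − 1 ≈ 0.00710.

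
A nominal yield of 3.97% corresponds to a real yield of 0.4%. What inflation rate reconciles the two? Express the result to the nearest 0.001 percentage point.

From (1+r_nom) = (1+r_real)(1+π), we get 1+π = (1 + 3.97%)/(1 + 0.4%) = 1.0397/1.004 ≈ 1.03556.
So π ≈ 3.5558%.

3.556%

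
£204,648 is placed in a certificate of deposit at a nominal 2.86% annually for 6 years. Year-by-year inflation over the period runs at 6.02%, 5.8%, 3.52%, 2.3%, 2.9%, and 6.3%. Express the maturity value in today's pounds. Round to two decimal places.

Nominal value at maturity: £204,648 × (1 + 2.86%)^6 ≈ £242,374.33.
Price-level factor over 6 years: 1.0602 × 1.058 × 1.0352 × 1.023 × 1.029 × 1.063 ≈ 1.2993375933.
Dividing the nominal maturity value by the price-level factor gives the value in today's money.

£186,536.84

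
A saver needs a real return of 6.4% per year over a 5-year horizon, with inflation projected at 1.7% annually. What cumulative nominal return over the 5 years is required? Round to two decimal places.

48.36%

Required annual nominal rate: (1+6.4%)(1+1.7%) − 1 = 8.2088%.
Cumulative over 5 years: (1 + 0.082088)^5 − 1 ≈ 0.48359.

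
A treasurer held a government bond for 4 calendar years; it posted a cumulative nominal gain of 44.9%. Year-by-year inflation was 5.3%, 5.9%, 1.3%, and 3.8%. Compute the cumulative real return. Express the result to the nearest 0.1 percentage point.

23.6%

Cumulative inflation factor: 1.053 × 1.059 × 1.013 × 1.038 ≈ 1.17255.
Nominal growth factor: 1.44900. Real growth factor = 1.44900 / 1.17255 ≈ 1.23577.
Total real return ≈ 23.5769%.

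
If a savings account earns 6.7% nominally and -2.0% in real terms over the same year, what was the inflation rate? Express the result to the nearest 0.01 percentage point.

8.88%

From (1+r_nom) = (1+r_real)(1+π), we get 1+π = (1 + 6.7%)/(1 − 2.0%) = 1.067/0.980 ≈ 1.08878.
So π ≈ 8.8776%.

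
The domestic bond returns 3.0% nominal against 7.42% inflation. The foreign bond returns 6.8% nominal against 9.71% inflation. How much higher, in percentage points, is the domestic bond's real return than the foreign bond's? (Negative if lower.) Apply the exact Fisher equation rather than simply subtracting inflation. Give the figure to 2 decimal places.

-1.46

The domestic bond real return: 1.030/1.0742 − 1 = -4.115%.
The foreign bond real return: 1.068/1.0971 − 1 = -2.652%.
Difference: -4.115 − (-2.652) = -1.463 pp.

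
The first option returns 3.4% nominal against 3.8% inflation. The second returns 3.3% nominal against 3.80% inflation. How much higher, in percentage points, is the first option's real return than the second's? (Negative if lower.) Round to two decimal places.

0.10

The first option real return: 1.034/1.038 − 1 = -0.385%.
The second real return: 1.033/1.0380 − 1 = -0.482%.
Difference: -0.385 − (-0.482) = 0.097 pp.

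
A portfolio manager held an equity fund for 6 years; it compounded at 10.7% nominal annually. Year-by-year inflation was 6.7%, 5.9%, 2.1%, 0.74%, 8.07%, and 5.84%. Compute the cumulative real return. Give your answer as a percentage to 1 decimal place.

Cumulative inflation factor: 1.067 × 1.059 × 1.021 × 1.0074 × 1.0807 × 1.0584 ≈ 1.32936.
Nominal growth factor: 1.84029. Real growth factor = 1.84029 / 1.32936 ≈ 1.38434.
Total real return ≈ 38.4340%.

38.4%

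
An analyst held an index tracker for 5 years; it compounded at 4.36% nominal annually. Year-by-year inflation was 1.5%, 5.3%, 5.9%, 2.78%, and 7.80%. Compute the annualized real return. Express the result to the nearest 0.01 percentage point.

Cumulative inflation factor: 1.015 × 1.053 × 1.059 × 1.0278 × 1.0780 ≈ 1.25406.
Nominal growth factor: 1.23786. Real growth factor = 1.23786 / 1.25406 ≈ 0.98708.
Annualized: 0.98708^(1/5) − 1 ≈ -0.00260.

-0.26%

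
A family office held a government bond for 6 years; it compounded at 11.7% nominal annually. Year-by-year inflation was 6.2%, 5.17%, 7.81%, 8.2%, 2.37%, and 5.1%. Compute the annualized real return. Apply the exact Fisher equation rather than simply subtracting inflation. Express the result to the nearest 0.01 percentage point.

Cumulative inflation factor: 1.062 × 1.0517 × 1.0781 × 1.082 × 1.0237 × 1.051 ≈ 1.40177.
Nominal growth factor: 1.94231. Real growth factor = 1.94231 / 1.40177 ≈ 1.38561.
Annualized: 1.38561^(1/6) − 1 ≈ 0.05586.

5.59%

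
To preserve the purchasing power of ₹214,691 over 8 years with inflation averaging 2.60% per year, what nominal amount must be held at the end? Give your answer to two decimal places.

Cumulative price-level factor: (1+2.60%)^8 ≈ 1.2279449184.
The nominal amount required is ₹214,691 scaled up by that factor.

₹263,628.72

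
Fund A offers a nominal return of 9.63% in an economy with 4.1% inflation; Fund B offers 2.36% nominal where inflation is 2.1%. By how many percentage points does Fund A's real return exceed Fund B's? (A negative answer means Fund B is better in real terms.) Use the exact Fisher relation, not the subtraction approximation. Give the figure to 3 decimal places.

Fund A real return: 1.0963/1.041 − 1 = 5.3122%.
Fund B real return: 1.0236/1.021 − 1 = 0.2547%.
Difference: 5.3122 − 0.2547 = 5.0575 pp.

5.058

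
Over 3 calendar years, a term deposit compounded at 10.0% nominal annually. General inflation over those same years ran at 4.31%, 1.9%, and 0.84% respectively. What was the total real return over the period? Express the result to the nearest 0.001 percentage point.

Cumulative inflation factor: 1.0431 × 1.019 × 1.0084 ≈ 1.07185.
Nominal growth factor: 1.33100. Real growth factor = 1.33100 / 1.07185 ≈ 1.24178.
Total real return ≈ 24.1781%.

24.178%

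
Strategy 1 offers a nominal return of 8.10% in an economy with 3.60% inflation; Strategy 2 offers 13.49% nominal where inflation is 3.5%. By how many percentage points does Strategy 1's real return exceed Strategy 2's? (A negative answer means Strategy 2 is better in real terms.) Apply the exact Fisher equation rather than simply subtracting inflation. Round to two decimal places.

-5.31

Strategy 1 real return: 1.0810/1.0360 − 1 = 4.344%.
Strategy 2 real return: 1.1349/1.035 − 1 = 9.652%.
Difference: 4.344 − 9.652 = -5.308 pp.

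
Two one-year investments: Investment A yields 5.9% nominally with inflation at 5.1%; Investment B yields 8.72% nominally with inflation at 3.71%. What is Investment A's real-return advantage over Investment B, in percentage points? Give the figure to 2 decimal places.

-4.07

Investment A real return: 1.059/1.051 − 1 = 0.761%.
Investment B real return: 1.0872/1.0371 − 1 = 4.831%.
Difference: 0.761 − 4.831 = -4.070 pp.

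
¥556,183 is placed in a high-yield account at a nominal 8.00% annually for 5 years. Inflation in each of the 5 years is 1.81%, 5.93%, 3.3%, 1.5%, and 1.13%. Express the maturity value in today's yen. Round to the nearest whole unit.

¥714,629

Nominal value at maturity: ¥556,183 × (1 + 8.00%)^5 ≈ ¥817,215.
Price-level factor over 5 years: 1.0181 × 1.0593 × 1.033 × 1.015 × 1.0113 ≈ 1.1435516391.
The maturity value deflated by that factor is the answer in today's purchasing power.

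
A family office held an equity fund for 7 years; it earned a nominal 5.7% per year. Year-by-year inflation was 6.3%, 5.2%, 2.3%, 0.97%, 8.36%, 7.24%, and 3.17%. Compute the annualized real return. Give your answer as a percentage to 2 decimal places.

Cumulative inflation factor: 1.063 × 1.052 × 1.023 × 1.0097 × 1.0836 × 1.0724 × 1.0317 ≈ 1.38483.
Nominal growth factor: 1.47409. Real growth factor = 1.47409 / 1.38483 ≈ 1.06446.
Annualized: 1.06446^(1/7) − 1 ≈ 0.00896.

0.90%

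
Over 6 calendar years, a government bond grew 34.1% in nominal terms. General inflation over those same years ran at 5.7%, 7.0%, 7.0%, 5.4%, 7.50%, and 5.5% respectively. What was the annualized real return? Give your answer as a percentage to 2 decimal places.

-1.26%

Cumulative inflation factor: 1.057 × 1.070 × 1.070 × 1.054 × 1.0750 × 1.055 ≈ 1.44659.
Nominal growth factor: 1.34100. Real growth factor = 1.34100 / 1.44659 ≈ 0.92701.
Annualized: 0.92701^(1/6) − 1 ≈ -0.01255.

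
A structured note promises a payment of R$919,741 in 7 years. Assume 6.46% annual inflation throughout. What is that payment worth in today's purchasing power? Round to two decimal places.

R$593,417.45

Price-level factor over 7 years: (1 + 6.46%)^7 ≈ 1.5499055480.
Purchasing power today: R$919,741 divided by that factor.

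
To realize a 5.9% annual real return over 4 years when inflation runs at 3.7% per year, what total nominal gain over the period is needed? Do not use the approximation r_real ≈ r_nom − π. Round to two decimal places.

45.45%

Required annual nominal rate: (1+5.9%)(1+3.7%) − 1 = 9.8183%.
Cumulative over 4 years: (1 + 0.098183)^4 − 1 ≈ 0.45445.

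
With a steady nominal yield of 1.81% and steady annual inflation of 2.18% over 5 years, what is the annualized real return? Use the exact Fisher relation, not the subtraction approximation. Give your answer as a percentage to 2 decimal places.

With constant rates the annual real return is the same each year: (1+1.81%)/(1+2.18%) − 1 = -0.00362.

-0.36%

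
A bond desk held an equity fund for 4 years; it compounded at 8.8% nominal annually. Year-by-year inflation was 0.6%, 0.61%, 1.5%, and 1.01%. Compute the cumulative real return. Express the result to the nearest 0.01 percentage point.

Cumulative inflation factor: 1.006 × 1.0061 × 1.015 × 1.0101 ≈ 1.03769.
Nominal growth factor: 1.40125. Real growth factor = 1.40125 / 1.03769 ≈ 1.35035.
Total real return ≈ 35.0349%.

35.03%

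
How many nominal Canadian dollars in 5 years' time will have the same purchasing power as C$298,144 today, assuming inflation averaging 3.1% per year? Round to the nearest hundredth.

Cumulative price-level factor: (1+3.1%)^5 ≈ 1.1649125562.
The nominal amount required is C$298,144 scaled up by that factor.

C$347,311.69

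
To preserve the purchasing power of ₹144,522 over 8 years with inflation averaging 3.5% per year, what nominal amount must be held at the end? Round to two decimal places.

Cumulative price-level factor: (1+3.5%)^8 ≈ 1.3168090370.
Multiplying ₹144,522 by the price-level factor gives the future nominal sum.

₹190,307.88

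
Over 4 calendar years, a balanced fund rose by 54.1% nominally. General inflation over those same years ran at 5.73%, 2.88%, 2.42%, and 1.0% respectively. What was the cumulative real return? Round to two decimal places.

36.95%

Cumulative inflation factor: 1.0573 × 1.0288 × 1.0242 × 1.010 ≈ 1.12521.
Nominal growth factor: 1.54100. Real growth factor = 1.54100 / 1.12521 ≈ 1.36952.
Total real return ≈ 36.9517%.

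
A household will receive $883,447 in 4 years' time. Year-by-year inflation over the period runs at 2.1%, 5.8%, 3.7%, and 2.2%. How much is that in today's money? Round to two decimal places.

$771,683.90

Price-level factor over 4 years: 1.021 × 1.058 × 1.037 × 1.022 ≈ 1.1448301595.
Purchasing power today: $883,447 divided by that factor.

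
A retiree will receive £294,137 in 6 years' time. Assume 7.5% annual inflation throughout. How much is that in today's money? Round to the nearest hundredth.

Price-level factor over 6 years: (1 + 7.5%)^6 ≈ 1.5433015256.
Purchasing power today: £294,137 divided by that factor.

£190,589.46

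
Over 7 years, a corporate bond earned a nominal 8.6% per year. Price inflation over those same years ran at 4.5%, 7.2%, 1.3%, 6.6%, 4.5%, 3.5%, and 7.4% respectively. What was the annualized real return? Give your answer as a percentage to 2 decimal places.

Cumulative inflation factor: 1.045 × 1.072 × 1.013 × 1.066 × 1.045 × 1.035 × 1.074 ≈ 1.40520.
Nominal growth factor: 1.78159. Real growth factor = 1.78159 / 1.40520 ≈ 1.26786.
Annualized: 1.26786^(1/7) − 1 ≈ 0.03449.

3.45%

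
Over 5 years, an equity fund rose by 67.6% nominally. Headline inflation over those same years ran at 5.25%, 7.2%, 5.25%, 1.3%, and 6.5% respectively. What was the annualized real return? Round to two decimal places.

5.52%

Cumulative inflation factor: 1.0525 × 1.072 × 1.0525 × 1.013 × 1.065 ≈ 1.28114.
Nominal growth factor: 1.67600. Real growth factor = 1.67600 / 1.28114 ≈ 1.30821.
Annualized: 1.30821^(1/5) − 1 ≈ 0.05520.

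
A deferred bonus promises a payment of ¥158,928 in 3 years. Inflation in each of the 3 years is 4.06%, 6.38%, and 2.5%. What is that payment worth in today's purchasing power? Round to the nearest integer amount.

Price-level factor over 3 years: 1.0406 × 1.0638 × 1.025 = 1.134665037.
Purchasing power today: ¥158,928 divided by that factor.

¥140,066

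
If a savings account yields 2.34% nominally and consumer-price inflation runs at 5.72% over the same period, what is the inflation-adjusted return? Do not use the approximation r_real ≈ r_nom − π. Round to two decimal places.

-3.20%

Real return via the Fisher equation: (1 + 2.34%)/(1 + 5.72%) − 1 = 1.0234/1.0572 − 1 ≈ -0.03197.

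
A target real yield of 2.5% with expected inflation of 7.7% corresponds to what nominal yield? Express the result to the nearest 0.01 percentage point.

10.39%

By the Fisher equation, 1 + r_nom = (1 + 2.5%)(1 + 7.7%) = 1.025 × 1.077 = 1.103925.
So r_nom = 10.3925%.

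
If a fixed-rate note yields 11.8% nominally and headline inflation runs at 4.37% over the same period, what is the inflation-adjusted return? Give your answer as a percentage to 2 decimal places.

Real return via the Fisher equation: (1 + 11.8%)/(1 + 4.37%) − 1 = 1.118/1.0437 − 1 ≈ 0.07119.

7.12%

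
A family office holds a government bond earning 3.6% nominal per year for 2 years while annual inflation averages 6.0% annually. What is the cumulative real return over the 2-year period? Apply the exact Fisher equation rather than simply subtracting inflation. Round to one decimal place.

-4.5%

The annual real rate is (1+3.6%)/(1+6.0%) − 1 = -2.2642%.
Compounded over 2 years: (1 + -0.022642)^2 − 1 ≈ -0.04477.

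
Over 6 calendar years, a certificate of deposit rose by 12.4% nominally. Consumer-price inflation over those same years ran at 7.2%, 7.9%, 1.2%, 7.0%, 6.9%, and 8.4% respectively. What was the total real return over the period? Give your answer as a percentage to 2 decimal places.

-22.56%

Cumulative inflation factor: 1.072 × 1.079 × 1.012 × 1.070 × 1.069 × 1.084 ≈ 1.45140.
Nominal growth factor: 1.12400. Real growth factor = 1.12400 / 1.45140 ≈ 0.77442.
Total real return ≈ -22.5576%.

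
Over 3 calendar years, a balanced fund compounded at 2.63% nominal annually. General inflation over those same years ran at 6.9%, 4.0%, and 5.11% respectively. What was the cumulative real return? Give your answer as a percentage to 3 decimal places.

-7.494%

Cumulative inflation factor: 1.069 × 1.040 × 1.0511 ≈ 1.16857.
Nominal growth factor: 1.08099. Real growth factor = 1.08099 / 1.16857 ≈ 0.92506.
Total real return ≈ -7.4944%.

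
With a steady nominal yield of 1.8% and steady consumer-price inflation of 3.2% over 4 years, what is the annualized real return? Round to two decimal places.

-1.36%

With constant rates the annual real return is the same each year: (1+1.8%)/(1+3.2%) − 1 = -0.01357.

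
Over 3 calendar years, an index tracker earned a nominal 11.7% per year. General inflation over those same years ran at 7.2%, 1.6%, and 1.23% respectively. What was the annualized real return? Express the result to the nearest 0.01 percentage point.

Cumulative inflation factor: 1.072 × 1.016 × 1.0123 ≈ 1.10255.
Nominal growth factor: 1.39367. Real growth factor = 1.39367 / 1.10255 ≈ 1.26404.
Annualized: 1.26404^(1/3) − 1 ≈ 0.08124.

8.12%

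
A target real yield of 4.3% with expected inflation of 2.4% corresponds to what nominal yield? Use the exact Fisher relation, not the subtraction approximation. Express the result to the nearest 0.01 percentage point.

By the Fisher equation, 1 + r_nom = (1 + 4.3%)(1 + 2.4%) = 1.043 × 1.024 = 1.068032.
So r_nom = 6.8032%.

6.80%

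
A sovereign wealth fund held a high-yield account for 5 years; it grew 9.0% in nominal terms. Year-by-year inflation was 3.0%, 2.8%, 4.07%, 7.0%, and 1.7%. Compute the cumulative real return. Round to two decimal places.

Cumulative inflation factor: 1.030 × 1.028 × 1.0407 × 1.070 × 1.017 ≈ 1.19911.
Nominal growth factor: 1.09000. Real growth factor = 1.09000 / 1.19911 ≈ 0.90900.
Total real return ≈ -9.0996%.

-9.10%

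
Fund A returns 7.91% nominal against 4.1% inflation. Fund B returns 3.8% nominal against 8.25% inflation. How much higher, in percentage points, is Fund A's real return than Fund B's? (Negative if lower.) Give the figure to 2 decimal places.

7.77

Fund A real return: 1.0791/1.041 − 1 = 3.660%.
Fund B real return: 1.038/1.0825 − 1 = -4.111%.
Difference: 3.660 − (-4.111) = 7.771 pp.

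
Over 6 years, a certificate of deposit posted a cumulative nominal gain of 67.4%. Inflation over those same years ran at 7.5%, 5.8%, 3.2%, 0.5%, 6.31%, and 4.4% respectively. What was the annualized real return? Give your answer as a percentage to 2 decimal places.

4.18%

Cumulative inflation factor: 1.075 × 1.058 × 1.032 × 1.005 × 1.0631 × 1.044 ≈ 1.30923.
Nominal growth factor: 1.67400. Real growth factor = 1.67400 / 1.30923 ≈ 1.27862.
Annualized: 1.27862^(1/6) − 1 ≈ 0.04181.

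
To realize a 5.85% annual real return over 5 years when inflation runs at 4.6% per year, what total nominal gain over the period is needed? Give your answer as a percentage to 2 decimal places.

66.38%

Required annual nominal rate: (1+5.85%)(1+4.6%) − 1 = 10.7191%.
Cumulative over 5 years: (1 + 0.107191)^5 − 1 ≈ 0.66384.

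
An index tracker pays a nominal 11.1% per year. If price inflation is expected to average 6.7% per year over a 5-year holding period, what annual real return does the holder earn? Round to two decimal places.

4.12%

With constant rates the annual real return is the same each year: (1+11.1%)/(1+6.7%) − 1 = 0.04124.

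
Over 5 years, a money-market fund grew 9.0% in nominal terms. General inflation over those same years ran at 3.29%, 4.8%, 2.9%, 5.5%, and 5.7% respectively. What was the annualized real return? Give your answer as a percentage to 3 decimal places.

Cumulative inflation factor: 1.0329 × 1.048 × 1.029 × 1.055 × 1.057 ≈ 1.24212.
Nominal growth factor: 1.09000. Real growth factor = 1.09000 / 1.24212 ≈ 0.87753.
Annualized: 0.87753^(1/5) − 1 ≈ -0.02579.

-2.579%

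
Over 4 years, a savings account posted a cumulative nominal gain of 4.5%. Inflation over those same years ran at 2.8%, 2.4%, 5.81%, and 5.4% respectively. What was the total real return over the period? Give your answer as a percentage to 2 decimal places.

-10.99%

Cumulative inflation factor: 1.028 × 1.024 × 1.0581 × 1.054 ≈ 1.17398.
Nominal growth factor: 1.04500. Real growth factor = 1.04500 / 1.17398 ≈ 0.89014.
Total real return ≈ -10.9865%.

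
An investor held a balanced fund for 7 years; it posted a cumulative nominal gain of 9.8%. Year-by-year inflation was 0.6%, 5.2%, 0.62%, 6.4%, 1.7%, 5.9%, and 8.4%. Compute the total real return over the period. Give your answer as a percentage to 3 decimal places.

Cumulative inflation factor: 1.006 × 1.052 × 1.0062 × 1.064 × 1.017 × 1.059 × 1.084 ≈ 1.32277.
Nominal growth factor: 1.09800. Real growth factor = 1.09800 / 1.32277 ≈ 0.83007.
Total real return ≈ -16.9927%.

-16.993%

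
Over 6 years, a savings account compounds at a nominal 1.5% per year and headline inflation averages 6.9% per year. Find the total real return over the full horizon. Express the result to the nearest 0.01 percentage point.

-26.73%

The annual real rate is (1+1.5%)/(1+6.9%) − 1 = -5.0514%.
Compounded over 6 years: (1 + -0.050514)^6 − 1 ≈ -0.26729.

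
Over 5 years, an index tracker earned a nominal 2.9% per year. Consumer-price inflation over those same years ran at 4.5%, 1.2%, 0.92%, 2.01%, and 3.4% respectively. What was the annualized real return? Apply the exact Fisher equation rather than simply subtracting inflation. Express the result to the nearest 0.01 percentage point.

0.49%

Cumulative inflation factor: 1.045 × 1.012 × 1.0092 × 1.0201 × 1.034 ≈ 1.12574.
Nominal growth factor: 1.15366. Real growth factor = 1.15366 / 1.12574 ≈ 1.02480.
Annualized: 1.02480^(1/5) − 1 ≈ 0.00491.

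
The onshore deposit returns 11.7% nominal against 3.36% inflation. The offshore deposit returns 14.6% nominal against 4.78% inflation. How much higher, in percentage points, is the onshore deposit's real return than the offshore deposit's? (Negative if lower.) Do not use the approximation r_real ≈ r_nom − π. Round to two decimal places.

The onshore deposit real return: 1.117/1.0336 − 1 = 8.069%.
The offshore deposit real return: 1.146/1.0478 − 1 = 9.372%.
Difference: 8.069 − 9.372 = -1.303 pp.

-1.30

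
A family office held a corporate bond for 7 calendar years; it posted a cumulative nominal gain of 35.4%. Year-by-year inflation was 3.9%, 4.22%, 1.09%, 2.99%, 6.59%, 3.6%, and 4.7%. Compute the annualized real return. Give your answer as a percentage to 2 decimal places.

Cumulative inflation factor: 1.039 × 1.0422 × 1.0109 × 1.0299 × 1.0659 × 1.036 × 1.047 ≈ 1.30345.
Nominal growth factor: 1.35400. Real growth factor = 1.35400 / 1.30345 ≈ 1.03879.
Annualized: 1.03879^(1/7) − 1 ≈ 0.00545.

0.55%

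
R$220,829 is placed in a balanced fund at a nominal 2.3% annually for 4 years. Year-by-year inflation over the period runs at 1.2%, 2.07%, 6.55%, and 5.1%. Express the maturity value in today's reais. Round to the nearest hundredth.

R$209,085.47

Nominal value at maturity: R$220,829 × (1 + 2.3%)^4 ≈ R$241,856.99.
Price-level factor over 4 years: 1.012 × 1.0207 × 1.0655 × 1.051 ≈ 1.1567374527.
The maturity value deflated by that factor is the answer in today's purchasing power.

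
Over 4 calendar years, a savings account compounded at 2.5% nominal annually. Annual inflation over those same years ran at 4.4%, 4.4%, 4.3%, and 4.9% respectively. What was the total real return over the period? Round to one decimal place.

-7.4%

Cumulative inflation factor: 1.044 × 1.044 × 1.043 × 1.049 ≈ 1.19251.
Nominal growth factor: 1.10381. Real growth factor = 1.10381 / 1.19251 ≈ 0.92562.
Total real return ≈ -7.4376%.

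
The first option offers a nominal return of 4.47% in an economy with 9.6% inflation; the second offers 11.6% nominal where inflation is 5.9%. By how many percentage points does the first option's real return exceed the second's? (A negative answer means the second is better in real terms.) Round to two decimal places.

-10.06

The first option real return: 1.0447/1.096 − 1 = -4.681%.
The second real return: 1.116/1.059 − 1 = 5.382%.
Difference: -4.681 − 5.382 = -10.063 pp.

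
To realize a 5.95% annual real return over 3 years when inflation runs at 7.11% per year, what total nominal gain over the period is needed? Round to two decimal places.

46.15%

Required annual nominal rate: (1+5.95%)(1+7.11%) − 1 = 13.483045%.
Cumulative over 3 years: (1 + 0.13483045)^3 − 1 ≈ 0.46148.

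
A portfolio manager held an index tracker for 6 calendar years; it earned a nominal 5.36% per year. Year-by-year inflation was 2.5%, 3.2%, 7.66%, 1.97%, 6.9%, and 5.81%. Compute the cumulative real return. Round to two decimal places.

4.14%

Cumulative inflation factor: 1.025 × 1.032 × 1.0766 × 1.0197 × 1.069 × 1.0581 ≈ 1.31351.
Nominal growth factor: 1.36790. Real growth factor = 1.36790 / 1.31351 ≈ 1.04141.
Total real return ≈ 4.1405%.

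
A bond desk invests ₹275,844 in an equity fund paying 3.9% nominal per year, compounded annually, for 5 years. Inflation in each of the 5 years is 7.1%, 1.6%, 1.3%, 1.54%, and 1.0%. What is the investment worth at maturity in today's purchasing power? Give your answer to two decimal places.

₹295,454.17

Nominal value at maturity: ₹275,844 × (1 + 3.9%)^5 ≈ ₹333,996.01.
Price-level factor over 5 years: 1.071 × 1.016 × 1.013 × 1.0154 × 1.010 ≈ 1.1304494763.
The maturity value deflated by that factor is the answer in today's purchasing power.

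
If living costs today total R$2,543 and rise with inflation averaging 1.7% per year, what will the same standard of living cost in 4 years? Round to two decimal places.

R$2,720.38

Cumulative price-level factor: (1+1.7%)^4 ≈ 1.0697537355.
Multiplying R$2,543 by the price-level factor gives the future nominal sum.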